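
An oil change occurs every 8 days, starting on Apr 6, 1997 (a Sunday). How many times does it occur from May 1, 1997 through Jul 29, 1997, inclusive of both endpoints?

Occurrences land 8·i days after Apr 6, 1997 for i = 0, 1, 2, …
May 1, 1997 is 25 days after the start; 25 ÷ 8 = 3 remainder 1; since the remainder is 1, round up to i = 4. First occurrence in the window: #5 on May 8, 1997 (4×8 = 32 days in).
Jul 29, 1997 is 114 days after the start; 114 ÷ 8 = 14 remainder 2. Last occurrence in the window: #15 on Jul 27, 1997.
Occurrences #5 through #15: 11 in total.

11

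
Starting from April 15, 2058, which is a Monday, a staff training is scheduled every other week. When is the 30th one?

The 30th occurrence is 29 intervals after the first: 29 × 14 = 406 days after April 15, 2058.
April has 30 days — 15 days to the end of April leaves 391.
May has 31 days (360 left).
June has 30 days (330 left).
July has 31 days (299 left).
August has 31 days (268 left).
September has 30 days (238 left).
October has 31 days (207 left).
November has 30 days (177 left).
December has 31 days (146 left).
January has 31 days (115 left).
February has 28 days (87 left).
March has 31 days (56 left).
April has 30 days (26 left).
26 days into May → May 26, 2059.

May 26, 2059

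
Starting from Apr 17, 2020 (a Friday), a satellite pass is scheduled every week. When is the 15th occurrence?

The 15th occurrence is 14 intervals after the first: 14 × 7 = 98 days after Apr 17, 2020.
Apr has 30 days — 13 days to the end of Apr leaves 85.
May has 31 days (54 left).
Jun has 30 days (24 left).
24 days into Jul → Jul 24, 2020.

Jul 24, 2020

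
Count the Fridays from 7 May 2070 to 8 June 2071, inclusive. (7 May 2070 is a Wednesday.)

7 May 2070 is a Wednesday; the first Friday on or after it is 9 May 2070 (2 days later).
From 9 May 2070 to 8 June 2071: 236 + 159 = 395 days (rest of 2070, to 8 June 2071 in 2071).
395 ÷ 7 = 56 full weeks with remainder 3, so 56 more Fridays after the first → 57.

57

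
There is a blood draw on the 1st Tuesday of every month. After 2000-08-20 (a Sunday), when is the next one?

2000-09-05

August 2000 starts on a Tuesday, so its 1st Tuesday is 2000-08-01.
That is not after 2000-08-20, so look at September 2000.
September 2000 starts on a Friday, so its 1st Tuesday is 2000-09-05 (4 days in).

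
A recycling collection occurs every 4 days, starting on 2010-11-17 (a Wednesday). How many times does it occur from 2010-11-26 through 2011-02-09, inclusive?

Occurrences land 4·i days after 2010-11-17 for i = 0, 1, 2, …
2010-11-26 is 9 days after the start; 9 ÷ 4 = 2 remainder 1; since the remainder is 1, round up to i = 3. First occurrence in the window: #4 on 2010-11-29 (3×4 = 12 days in).
2011-02-09 is 84 days after the start; 84 ÷ 4 = 21 remainder 0. Last occurrence in the window: #22 on 2011-02-09.
Occurrences #4 through #22: 19 in total.

19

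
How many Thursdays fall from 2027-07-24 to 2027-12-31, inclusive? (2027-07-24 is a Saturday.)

23

2027-07-24 is a Saturday; the first Thursday on or after it is 2027-07-29 (5 days later).
From 2027-07-29 to 2027-12-31: 2 + 31 + 30 + 31 + 30 + 31 = 155 days (rest of July, August, September, October, November, December).
155 ÷ 7 = 22 full weeks with remainder 1, so 22 more Thursdays after the first → 23.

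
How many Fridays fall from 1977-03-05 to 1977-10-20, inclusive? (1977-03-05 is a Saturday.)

32

1977-03-05 is a Saturday; the first Friday on or after it is 1977-03-11 (6 days later).
From 1977-03-11 to 1977-10-20: 20 + 30 + 31 + 30 + 31 + 31 + 30 + 20 = 223 days (rest of March, April, May, June, July, August, September, October).
223 ÷ 7 = 31 full weeks with remainder 6, so 31 more Fridays after the first → 32.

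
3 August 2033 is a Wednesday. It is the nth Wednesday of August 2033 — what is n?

Day 3 falls in week ⌈3/7⌉ of the month.
Days 1–7 hold the 1st Wednesday, 8–14 the 2nd, 15–21 the 3rd, 22–28 the 4th, 29–31 the 5th.
3 is in the range for the 1st.

1st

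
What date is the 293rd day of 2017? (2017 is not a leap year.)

January has 31 days (293 − 31 = 262 remain).
February has 28 days (262 − 28 = 234 remain).
March has 31 days (234 − 31 = 203 remain).
April has 30 days (203 − 30 = 173 remain).
May has 31 days (173 − 31 = 142 remain).
June has 30 days (142 − 30 = 112 remain).
July has 31 days (112 − 31 = 81 remain).
August has 31 days (81 − 31 = 50 remain).
September has 30 days (50 − 30 = 20 remain).
20 into October → October 20.

20 October 2017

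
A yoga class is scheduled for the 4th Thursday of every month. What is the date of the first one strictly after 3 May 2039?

May 2039 starts on a Sunday; its first Thursday is the 5th, so the 4th Thursday is the 26th — 26 May 2039.
26 May 2039 is after 3 May 2039, so that is the next one.

26 May 2039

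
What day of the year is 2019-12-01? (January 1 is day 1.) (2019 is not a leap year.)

Days in months before December: 31 + 28 + 31 + 30 + 31 + 30 + 31 + 31 + 30 + 31 + 30 = 334.
Plus 1 day into December → day 335.

335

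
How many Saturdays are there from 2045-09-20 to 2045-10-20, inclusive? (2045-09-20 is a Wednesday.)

4

2045-09-20 is a Wednesday; the first Saturday on or after it is 2045-09-23 (3 days later).
From 2045-09-23 to 2045-10-20: 7 + 20 = 27 days (rest of September, October).
27 ÷ 7 = 3 full weeks with remainder 6, so 3 more Saturdays after the first → 4.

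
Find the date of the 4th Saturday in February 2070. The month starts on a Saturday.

February 2070 begins on a Saturday, so the first Saturday is February 1.
The 4th Saturday is 3 weeks later: 1 + 21 = 22.

February 22, 2070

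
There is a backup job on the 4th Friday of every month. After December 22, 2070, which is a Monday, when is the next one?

December 2070 starts on a Monday; its first Friday is the 5th, so the 4th Friday is the 26th — December 26, 2070.
December 26, 2070 is after December 22, 2070, so that is the next one.

December 26, 2070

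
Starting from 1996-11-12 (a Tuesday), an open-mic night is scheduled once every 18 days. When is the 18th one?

1997-09-14

The 18th occurrence is 17 intervals after the first: 17 × 18 = 306 days after 1996-11-12.
November has 30 days — 18 days to the end of November leaves 288.
December has 31 days (257 left).
January has 31 days (226 left).
February has 28 days (198 left).
March has 31 days (167 left).
April has 30 days (137 left).
May has 31 days (106 left).
June has 30 days (76 left).
July has 31 days (45 left).
August has 31 days (14 left).
14 days into September → 1997-09-14.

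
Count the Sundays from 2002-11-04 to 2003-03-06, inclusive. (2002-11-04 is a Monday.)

17

2002-11-04 is a Monday; the first Sunday on or after it is 2002-11-10 (6 days later).
From 2002-11-10 to 2003-03-06: 20 + 31 + 31 + 28 + 6 = 116 days (rest of November, December, January, February, March).
116 ÷ 7 = 16 full weeks with remainder 4, so 16 more Sundays after the first → 17.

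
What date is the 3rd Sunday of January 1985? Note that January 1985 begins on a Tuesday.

January 1985 begins on a Tuesday, so the first Sunday is January 6 (5 days later).
The 3rd Sunday is 2 weeks later: 6 + 14 = 20.

20 January 1985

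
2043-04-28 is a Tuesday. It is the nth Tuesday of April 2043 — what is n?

4th

Day 28 falls in week ⌈28/7⌉ of the month.
Days 1–7 hold the 1st Tuesday, 8–14 the 2nd, 15–21 the 3rd, 22–28 the 4th, 29–31 the 5th.
28 is in the range for the 4th.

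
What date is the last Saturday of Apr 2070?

The first Saturday of Apr 2070 is Apr 5.
Apr 2070 has 30 days. Adding weeks: 5, 12, 19, 26 — the last one ≤ 30 is the 26th.

Apr 26, 2070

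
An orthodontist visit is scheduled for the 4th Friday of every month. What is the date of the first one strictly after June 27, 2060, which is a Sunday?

June 2060 starts on a Tuesday; its first Friday is the 4th, so the 4th Friday is the 25th — June 25, 2060.
That is not after June 27, 2060, so look at July 2060.
July 2060 starts on a Thursday; its first Friday is the 2nd, so the 4th Friday is the 23rd — July 23, 2060.

July 23, 2060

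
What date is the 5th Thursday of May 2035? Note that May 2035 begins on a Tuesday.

2035-05-31

May 2035 begins on a Tuesday, so the first Thursday is May 3 (2 days later).
The 5th Thursday is 4 weeks later: 3 + 28 = 31.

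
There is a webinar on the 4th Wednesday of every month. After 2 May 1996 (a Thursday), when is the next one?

May 1996 starts on a Wednesday; its first Wednesday is the 1st, so the 4th Wednesday is the 22nd — 22 May 1996.
22 May 1996 is after 2 May 1996, so that is the next one.

22 May 1996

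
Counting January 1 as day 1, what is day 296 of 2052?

January has 31 days (296 − 31 = 265 remain).
February has 29 days (265 − 29 = 236 remain).
March has 31 days (236 − 31 = 205 remain).
April has 30 days (205 − 30 = 175 remain).
May has 31 days (175 − 31 = 144 remain).
June has 30 days (144 − 30 = 114 remain).
July has 31 days (114 − 31 = 83 remain).
August has 31 days (83 − 31 = 52 remain).
September has 30 days (52 − 30 = 22 remain).
22 into October → October 22.

2052-10-22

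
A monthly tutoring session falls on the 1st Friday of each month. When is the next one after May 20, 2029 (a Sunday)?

May 2029 starts on a Tuesday, so its 1st Friday is May 4, 2029 (3 days in).
That is not after May 20, 2029, so look at Jun 2029.
Jun 2029 starts on a Friday, so its 1st Friday is Jun 1, 2029.

Jun 1, 2029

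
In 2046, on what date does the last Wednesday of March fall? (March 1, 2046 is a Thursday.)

28 March 2046

March 2046 begins on a Thursday, so the first Wednesday is March 7 (6 days later).
March 2046 has 31 days. Adding weeks: 7, 14, 21, 28 — the last one ≤ 31 is the 28th.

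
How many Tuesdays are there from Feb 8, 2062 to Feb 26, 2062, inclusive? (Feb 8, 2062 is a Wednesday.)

Feb 8, 2062 is a Wednesday; the first Tuesday on or after it is Feb 14, 2062 (6 days later).
From Feb 14, 2062 to Feb 26, 2062 is 26 − 14 = 12 days.
12 ÷ 7 = 1 full weeks with remainder 5, so 1 more Tuesdays after the first → 2.

2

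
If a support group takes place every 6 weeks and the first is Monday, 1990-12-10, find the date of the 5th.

1991-05-27

The 5th occurrence is 4 intervals after the first: 4 × 42 = 168 days after 1990-12-10.
December has 31 days — 21 days to the end of December leaves 147.
January has 31 days (116 left).
February has 28 days (88 left).
March has 31 days (57 left).
April has 30 days (27 left).
27 days into May → 1991-05-27.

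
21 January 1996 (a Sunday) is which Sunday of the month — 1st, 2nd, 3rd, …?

3rd

Day 21 falls in week ⌈21/7⌉ of the month.
Days 1–7 hold the 1st Sunday, 8–14 the 2nd, 15–21 the 3rd, 22–28 the 4th, 29–31 the 5th.
21 is in the range for the 3rd.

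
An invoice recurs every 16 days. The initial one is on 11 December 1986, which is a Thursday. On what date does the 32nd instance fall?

The 32nd occurrence is 31 intervals after the first: 31 × 16 = 496 days after 11 December 1986.
December has 31 days — 20 days to the end of December leaves 476.
1987 has 365 days (111 left).
January has 31 days (80 left).
February has 29 days (51 left).
March has 31 days (20 left).
20 days into April → 20 April 1988.

20 April 1988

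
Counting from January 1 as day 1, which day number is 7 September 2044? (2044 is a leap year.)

Days in months before September: 31 + 29 + 31 + 30 + 31 + 30 + 31 + 31 = 244.
Plus 7 days into September → day 251.

251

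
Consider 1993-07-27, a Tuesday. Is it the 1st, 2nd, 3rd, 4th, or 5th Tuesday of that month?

4th

Day 27 falls in week ⌈27/7⌉ of the month.
Days 1–7 hold the 1st Tuesday, 8–14 the 2nd, 15–21 the 3rd, 22–28 the 4th, 29–31 the 5th.
27 is in the range for the 4th.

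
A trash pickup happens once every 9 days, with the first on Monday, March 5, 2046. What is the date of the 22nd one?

The 22nd occurrence is 21 intervals after the first: 21 × 9 = 189 days after March 5, 2046.
March has 31 days — 26 days to the end of March leaves 163.
April has 30 days (133 left).
May has 31 days (102 left).
June has 30 days (72 left).
July has 31 days (41 left).
August has 31 days (10 left).
10 days into September → September 10, 2046.

September 10, 2046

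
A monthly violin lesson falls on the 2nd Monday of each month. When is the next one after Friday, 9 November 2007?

12 November 2007

November 2007 starts on a Thursday; its first Monday is the 5th, so the 2nd Monday is the 12th — 12 November 2007.
12 November 2007 is after 9 November 2007, so that is the next one.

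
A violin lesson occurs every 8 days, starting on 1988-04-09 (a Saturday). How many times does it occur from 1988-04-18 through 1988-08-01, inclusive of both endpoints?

Occurrences land 8·i days after 1988-04-09 for i = 0, 1, 2, …
1988-04-18 is 9 days after the start; 9 ÷ 8 = 1 remainder 1; since the remainder is 1, round up to i = 2. First occurrence in the window: #3 on 1988-04-25 (2×8 = 16 days in).
1988-08-01 is 114 days after the start; 114 ÷ 8 = 14 remainder 2. Last occurrence in the window: #15 on 1988-07-30.
Occurrences #3 through #15: 13 in total.

13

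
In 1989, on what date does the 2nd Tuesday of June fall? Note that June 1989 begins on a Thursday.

1989-06-13

June 1989 begins on a Thursday, so the first Tuesday is June 6 (5 days later).
The 2nd Tuesday is 1 weeks later: 6 + 7 = 13.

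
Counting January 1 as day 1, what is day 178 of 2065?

Jan has 31 days (178 − 31 = 147 remain).
Feb has 28 days (147 − 28 = 119 remain).
Mar has 31 days (119 − 31 = 88 remain).
Apr has 30 days (88 − 30 = 58 remain).
May has 31 days (58 − 31 = 27 remain).
27 into Jun → Jun 27.

Jun 27, 2065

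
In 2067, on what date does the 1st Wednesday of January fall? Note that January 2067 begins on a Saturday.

January 2067 begins on a Saturday, so the first Wednesday is January 5 (4 days later).

January 5, 2067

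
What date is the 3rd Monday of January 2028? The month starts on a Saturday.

17 January 2028

January 2028 begins on a Saturday, so the first Monday is January 3 (2 days later).
The 3rd Monday is 2 weeks later: 3 + 14 = 17.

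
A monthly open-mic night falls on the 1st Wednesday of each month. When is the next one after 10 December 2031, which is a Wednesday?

7 January 2032

December 2031 starts on a Monday, so its 1st Wednesday is 3 December 2031 (2 days in).
That is not after 10 December 2031, so look at January 2032.
January 2032 starts on a Thursday, so its 1st Wednesday is 7 January 2032 (6 days in).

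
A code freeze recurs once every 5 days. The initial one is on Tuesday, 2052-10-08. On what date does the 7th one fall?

2052-11-07

The 7th occurrence is 6 intervals after the first: 6 × 5 = 30 days after 2052-10-08.
October has 31 days — 23 days to the end of October leaves 7.
7 days into November → 2052-11-07.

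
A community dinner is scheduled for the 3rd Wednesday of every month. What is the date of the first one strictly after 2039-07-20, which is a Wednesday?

2039-08-17

July 2039 starts on a Friday; its first Wednesday is the 6th, so the 3rd Wednesday is the 20th — 2039-07-20.
That is not after 2039-07-20, so look at August 2039.
August 2039 starts on a Monday; its first Wednesday is the 3rd, so the 3rd Wednesday is the 17th — 2039-08-17.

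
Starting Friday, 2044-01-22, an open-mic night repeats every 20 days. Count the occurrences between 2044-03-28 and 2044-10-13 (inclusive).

Occurrences land 20·i days after 2044-01-22 for i = 0, 1, 2, …
2044-03-28 is 66 days after the start; 66 ÷ 20 = 3 remainder 6; since the remainder is 6, round up to i = 4. First occurrence in the window: #5 on 2044-04-11 (4×20 = 80 days in).
2044-10-13 is 265 days after the start; 265 ÷ 20 = 13 remainder 5. Last occurrence in the window: #14 on 2044-10-08.
Occurrences #5 through #14: 10 in total.

10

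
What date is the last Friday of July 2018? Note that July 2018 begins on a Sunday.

July 27, 2018

July 2018 begins on a Sunday, so the first Friday is July 6 (5 days later).
July 2018 has 31 days. Adding weeks: 6, 13, 20, 27 — the last one ≤ 31 is the 27th.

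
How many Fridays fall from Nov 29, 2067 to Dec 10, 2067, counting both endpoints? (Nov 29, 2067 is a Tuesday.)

Nov 29, 2067 is a Tuesday; the first Friday on or after it is Dec 2, 2067 (3 days later).
From Dec 2, 2067 to Dec 10, 2067 is 10 − 2 = 8 days.
8 ÷ 7 = 1 full weeks with remainder 1, so 1 more Fridays after the first → 2.

2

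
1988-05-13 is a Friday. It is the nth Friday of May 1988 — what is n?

Day 13 falls in week ⌈13/7⌉ of the month.
Days 1–7 hold the 1st Friday, 8–14 the 2nd, 15–21 the 3rd, 22–28 the 4th, 29–31 the 5th.
13 is in the range for the 2nd.

2nd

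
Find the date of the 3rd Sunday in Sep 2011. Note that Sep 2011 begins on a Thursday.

Sep 18, 2011

Sep 2011 begins on a Thursday, so the first Sunday is Sep 4 (3 days later).
The 3rd Sunday is 2 weeks later: 4 + 14 = 18.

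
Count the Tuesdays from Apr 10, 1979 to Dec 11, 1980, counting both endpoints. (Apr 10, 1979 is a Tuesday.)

Apr 10, 1979 is a Tuesday; the first Tuesday on or after it is Apr 10, 1979.
From Apr 10, 1979 to Dec 11, 1980: 265 + 346 = 611 days (rest of 1979, to Dec 11, 1980 in 1980).
611 ÷ 7 = 87 full weeks with remainder 2, so 87 more Tuesdays after the first → 88.

88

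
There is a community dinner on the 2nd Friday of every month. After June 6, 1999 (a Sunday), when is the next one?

June 1999 starts on a Tuesday; its first Friday is the 4th, so the 2nd Friday is the 11th — June 11, 1999.
June 11, 1999 is after June 6, 1999, so that is the next one.

June 11, 1999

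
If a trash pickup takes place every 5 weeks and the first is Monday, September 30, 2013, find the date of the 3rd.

December 9, 2013

The 3rd occurrence is 2 intervals after the first: 2 × 35 = 70 days after September 30, 2013.
September has 30 days — 0 days to the end of September leaves 70.
October has 31 days (39 left).
November has 30 days (9 left).
9 days into December → December 9, 2013.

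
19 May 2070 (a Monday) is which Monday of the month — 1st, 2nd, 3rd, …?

3rd

Day 19 falls in week ⌈19/7⌉ of the month.
Days 1–7 hold the 1st Monday, 8–14 the 2nd, 15–21 the 3rd, 22–28 the 4th, 29–31 the 5th.
19 is in the range for the 3rd.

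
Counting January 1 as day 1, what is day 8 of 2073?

8 into January → January 8.

2073-01-08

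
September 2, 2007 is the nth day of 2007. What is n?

245

Days in months before September: 31 + 28 + 31 + 30 + 31 + 30 + 31 + 31 = 243.
Plus 2 days into September → day 245.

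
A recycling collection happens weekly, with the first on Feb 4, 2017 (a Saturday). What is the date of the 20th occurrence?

The 20th occurrence is 19 intervals after the first: 19 × 7 = 133 days after Feb 4, 2017.
Feb has 28 days — 24 days to the end of Feb leaves 109.
Mar has 31 days (78 left).
Apr has 30 days (48 left).
May has 31 days (17 left).
17 days into Jun → Jun 17, 2017.

Jun 17, 2017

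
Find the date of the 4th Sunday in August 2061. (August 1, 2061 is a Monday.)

August 2061 begins on a Monday, so the first Sunday is August 7 (6 days later).
The 4th Sunday is 3 weeks later: 7 + 21 = 28.

2061-08-28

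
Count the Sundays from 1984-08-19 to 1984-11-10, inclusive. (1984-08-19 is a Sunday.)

1984-08-19 is a Sunday; the first Sunday on or after it is 1984-08-19.
From 1984-08-19 to 1984-11-10: 12 + 30 + 31 + 10 = 83 days (rest of August, September, October, November).
83 ÷ 7 = 11 full weeks with remainder 6, so 11 more Sundays after the first → 12.

12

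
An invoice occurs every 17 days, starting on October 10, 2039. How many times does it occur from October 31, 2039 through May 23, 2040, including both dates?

Occurrences land 17·i days after October 10, 2039 for i = 0, 1, 2, …
October 31, 2039 is 21 days after the start; 21 ÷ 17 = 1 remainder 4; since the remainder is 4, round up to i = 2. First occurrence in the window: #3 on November 13, 2039 (2×17 = 34 days in).
May 23, 2040 is 226 days after the start; 226 ÷ 17 = 13 remainder 5. Last occurrence in the window: #14 on May 18, 2040.
Occurrences #3 through #14: 12 in total.

12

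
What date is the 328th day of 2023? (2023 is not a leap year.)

Nov 24, 2023

Jan has 31 days (328 − 31 = 297 remain).
Feb has 28 days (297 − 28 = 269 remain).
Mar has 31 days (269 − 31 = 238 remain).
Apr has 30 days (238 − 30 = 208 remain).
May has 31 days (208 − 31 = 177 remain).
Jun has 30 days (177 − 30 = 147 remain).
Jul has 31 days (147 − 31 = 116 remain).
Aug has 31 days (116 − 31 = 85 remain).
Sep has 30 days (85 − 30 = 55 remain).
Oct has 31 days (55 − 31 = 24 remain).
24 into Nov → Nov 24.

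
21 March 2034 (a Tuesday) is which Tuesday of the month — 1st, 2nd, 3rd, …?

3rd

Day 21 falls in week ⌈21/7⌉ of the month.
Days 1–7 hold the 1st Tuesday, 8–14 the 2nd, 15–21 the 3rd, 22–28 the 4th, 29–31 the 5th.
21 is in the range for the 3rd.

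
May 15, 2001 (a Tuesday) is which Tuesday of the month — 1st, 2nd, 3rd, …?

Day 15 falls in week ⌈15/7⌉ of the month.
Days 1–7 hold the 1st Tuesday, 8–14 the 2nd, 15–21 the 3rd, 22–28 the 4th, 29–31 the 5th.
15 is in the range for the 3rd.

3rd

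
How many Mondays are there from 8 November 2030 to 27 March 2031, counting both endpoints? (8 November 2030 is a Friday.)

20

8 November 2030 is a Friday; the first Monday on or after it is 11 November 2030 (3 days later).
From 11 November 2030 to 27 March 2031: 19 + 31 + 31 + 28 + 27 = 136 days (rest of November, December, January, February, March).
136 ÷ 7 = 19 full weeks with remainder 3, so 19 more Mondays after the first → 20.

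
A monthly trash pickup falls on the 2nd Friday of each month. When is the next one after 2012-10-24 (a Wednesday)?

2012-11-09

October 2012 starts on a Monday; its first Friday is the 5th, so the 2nd Friday is the 12th — 2012-10-12.
That is not after 2012-10-24, so look at November 2012.
November 2012 starts on a Thursday; its first Friday is the 2nd, so the 2nd Friday is the 9th — 2012-11-09.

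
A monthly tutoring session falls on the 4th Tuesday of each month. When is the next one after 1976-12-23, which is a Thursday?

1976-12-28

December 1976 starts on a Wednesday; its first Tuesday is the 7th, so the 4th Tuesday is the 28th — 1976-12-28.
1976-12-28 is after 1976-12-23, so that is the next one.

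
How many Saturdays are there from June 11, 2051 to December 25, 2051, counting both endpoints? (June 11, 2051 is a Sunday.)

June 11, 2051 is a Sunday; the first Saturday on or after it is June 17, 2051 (6 days later).
From June 17, 2051 to December 25, 2051: 13 + 31 + 31 + 30 + 31 + 30 + 25 = 191 days (rest of June, July, August, September, October, November, December).
191 ÷ 7 = 27 full weeks with remainder 2, so 27 more Saturdays after the first → 28.

28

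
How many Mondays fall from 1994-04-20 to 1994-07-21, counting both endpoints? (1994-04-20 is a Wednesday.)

1994-04-20 is a Wednesday; the first Monday on or after it is 1994-04-25 (5 days later).
From 1994-04-25 to 1994-07-21: 5 + 31 + 30 + 21 = 87 days (rest of April, May, June, July).
87 ÷ 7 = 12 full weeks with remainder 3, so 12 more Mondays after the first → 13.

13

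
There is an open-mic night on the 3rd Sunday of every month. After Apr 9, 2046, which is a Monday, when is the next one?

Apr 2046 starts on a Sunday; its first Sunday is the 1st, so the 3rd Sunday is the 15th — Apr 15, 2046.
Apr 15, 2046 is after Apr 9, 2046, so that is the next one.

Apr 15, 2046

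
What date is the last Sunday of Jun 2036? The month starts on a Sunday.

Jun 2036 begins on a Sunday, so the first Sunday is Jun 1.
Jun 2036 has 30 days. Adding weeks: 1, 8, 15, 22, 29 — the last one ≤ 30 is the 29th.

Jun 29, 2036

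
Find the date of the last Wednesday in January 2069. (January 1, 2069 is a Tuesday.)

January 2069 begins on a Tuesday, so the first Wednesday is January 2 (1 day later).
January 2069 has 31 days. Adding weeks: 2, 9, 16, 23, 30 — the last one ≤ 31 is the 30th.

30 January 2069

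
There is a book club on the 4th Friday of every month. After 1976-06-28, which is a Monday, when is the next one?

June 1976 starts on a Tuesday; its first Friday is the 4th, so the 4th Friday is the 25th — 1976-06-25.
That is not after 1976-06-28, so look at July 1976.
July 1976 starts on a Thursday; its first Friday is the 2nd, so the 4th Friday is the 23rd — 1976-07-23.

1976-07-23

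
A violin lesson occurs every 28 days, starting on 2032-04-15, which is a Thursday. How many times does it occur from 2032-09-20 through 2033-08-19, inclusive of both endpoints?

12

Occurrences land 28·i days after 2032-04-15 for i = 0, 1, 2, …
2032-09-20 is 158 days after the start; 158 ÷ 28 = 5 remainder 18; since the remainder is 18, round up to i = 6. First occurrence in the window: #7 on 2032-09-30 (6×28 = 168 days in).
2033-08-19 is 491 days after the start; 491 ÷ 28 = 17 remainder 15. Last occurrence in the window: #18 on 2033-08-04.
Occurrences #7 through #18: 12 in total.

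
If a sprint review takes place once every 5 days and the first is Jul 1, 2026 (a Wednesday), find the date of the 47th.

Feb 16, 2027

The 47th occurrence is 46 intervals after the first: 46 × 5 = 230 days after Jul 1, 2026.
Jul has 31 days — 30 days to the end of Jul leaves 200.
Aug has 31 days (169 left).
Sep has 30 days (139 left).
Oct has 31 days (108 left).
Nov has 30 days (78 left).
Dec has 31 days (47 left).
Jan has 31 days (16 left).
16 days into Feb → Feb 16, 2027.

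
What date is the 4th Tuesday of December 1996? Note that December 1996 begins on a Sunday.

December 1996 begins on a Sunday, so the first Tuesday is December 3 (2 days later).
The 4th Tuesday is 3 weeks later: 3 + 21 = 24.

1996-12-24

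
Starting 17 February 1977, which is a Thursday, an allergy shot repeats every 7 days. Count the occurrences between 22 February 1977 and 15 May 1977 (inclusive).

Occurrences land 7·i days after 17 February 1977 for i = 0, 1, 2, …
22 February 1977 is 5 days after the start; 5 ÷ 7 = 0 remainder 5; since the remainder is 5, round up to i = 1. First occurrence in the window: #2 on 24 February 1977 (1×7 = 7 days in).
15 May 1977 is 87 days after the start; 87 ÷ 7 = 12 remainder 3. Last occurrence in the window: #13 on 12 May 1977.
Occurrences #2 through #13: 12 in total.

12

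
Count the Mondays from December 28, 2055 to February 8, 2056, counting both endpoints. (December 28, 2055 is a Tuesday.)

December 28, 2055 is a Tuesday; the first Monday on or after it is January 3, 2056 (6 days later).
From January 3, 2056 to February 8, 2056: 28 + 8 = 36 days (rest of January, February).
36 ÷ 7 = 5 full weeks with remainder 1, so 5 more Mondays after the first → 6.

6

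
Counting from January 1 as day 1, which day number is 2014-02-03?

34

Days in months before February: 31 = 31.
Plus 3 days into February → day 34.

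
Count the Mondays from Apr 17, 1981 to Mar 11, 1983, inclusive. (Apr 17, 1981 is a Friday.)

99

Apr 17, 1981 is a Friday; the first Monday on or after it is Apr 20, 1981 (3 days later).
From Apr 20, 1981 to Mar 11, 1983: 255 + 365 + 70 = 690 days (rest of 1981, 1982, to Mar 11, 1983 in 1983).
690 ÷ 7 = 98 full weeks with remainder 4, so 98 more Mondays after the first → 99.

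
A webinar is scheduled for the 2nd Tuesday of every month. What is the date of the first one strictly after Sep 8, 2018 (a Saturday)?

Sep 2018 starts on a Saturday; its first Tuesday is the 4th, so the 2nd Tuesday is the 11th — Sep 11, 2018.
Sep 11, 2018 is after Sep 8, 2018, so that is the next one.

Sep 11, 2018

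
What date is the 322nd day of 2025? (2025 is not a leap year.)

November 18, 2025

January has 31 days (322 − 31 = 291 remain).
February has 28 days (291 − 28 = 263 remain).
March has 31 days (263 − 31 = 232 remain).
April has 30 days (232 − 30 = 202 remain).
May has 31 days (202 − 31 = 171 remain).
June has 30 days (171 − 30 = 141 remain).
July has 31 days (141 − 31 = 110 remain).
August has 31 days (110 − 31 = 79 remain).
September has 30 days (79 − 30 = 49 remain).
October has 31 days (49 − 31 = 18 remain).
18 into November → November 18.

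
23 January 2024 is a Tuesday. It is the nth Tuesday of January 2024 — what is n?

Day 23 falls in week ⌈23/7⌉ of the month.
Days 1–7 hold the 1st Tuesday, 8–14 the 2nd, 15–21 the 3rd, 22–28 the 4th, 29–31 the 5th.
23 is in the range for the 4th.

4th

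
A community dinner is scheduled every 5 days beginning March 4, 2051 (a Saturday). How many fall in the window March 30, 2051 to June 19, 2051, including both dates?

16

Occurrences land 5·i days after March 4, 2051 for i = 0, 1, 2, …
March 30, 2051 is 26 days after the start; 26 ÷ 5 = 5 remainder 1; since the remainder is 1, round up to i = 6. First occurrence in the window: #7 on April 3, 2051 (6×5 = 30 days in).
June 19, 2051 is 107 days after the start; 107 ÷ 5 = 21 remainder 2. Last occurrence in the window: #22 on June 17, 2051.
Occurrences #7 through #22: 16 in total.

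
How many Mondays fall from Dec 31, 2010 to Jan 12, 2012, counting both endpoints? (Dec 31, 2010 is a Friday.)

54

Dec 31, 2010 is a Friday; the first Monday on or after it is Jan 3, 2011 (3 days later).
From Jan 3, 2011 to Jan 12, 2012: 362 + 12 = 374 days (rest of 2011, to Jan 12, 2012 in 2012).
374 ÷ 7 = 53 full weeks with remainder 3, so 53 more Mondays after the first → 54.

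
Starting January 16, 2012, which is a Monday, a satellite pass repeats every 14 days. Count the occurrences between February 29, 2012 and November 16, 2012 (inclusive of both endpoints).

18

Occurrences land 14·i days after January 16, 2012 for i = 0, 1, 2, …
February 29, 2012 is 44 days after the start; 44 ÷ 14 = 3 remainder 2; since the remainder is 2, round up to i = 4. First occurrence in the window: #5 on March 12, 2012 (4×14 = 56 days in).
November 16, 2012 is 305 days after the start; 305 ÷ 14 = 21 remainder 11. Last occurrence in the window: #22 on November 5, 2012.
Occurrences #5 through #22: 18 in total.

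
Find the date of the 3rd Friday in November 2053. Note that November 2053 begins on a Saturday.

November 2053 begins on a Saturday, so the first Friday is November 7 (6 days later).
The 3rd Friday is 2 weeks later: 7 + 14 = 21.

2053-11-21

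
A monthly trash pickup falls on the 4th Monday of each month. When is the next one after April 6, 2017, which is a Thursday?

April 24, 2017

April 2017 starts on a Saturday; its first Monday is the 3rd, so the 4th Monday is the 24th — April 24, 2017.
April 24, 2017 is after April 6, 2017, so that is the next one.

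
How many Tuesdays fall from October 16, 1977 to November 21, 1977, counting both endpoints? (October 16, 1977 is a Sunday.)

5

October 16, 1977 is a Sunday; the first Tuesday on or after it is October 18, 1977 (2 days later).
From October 18, 1977 to November 21, 1977: 13 + 21 = 34 days (rest of October, November).
34 ÷ 7 = 4 full weeks with remainder 6, so 4 more Tuesdays after the first → 5.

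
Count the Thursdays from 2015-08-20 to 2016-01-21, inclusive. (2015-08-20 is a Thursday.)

2015-08-20 is a Thursday; the first Thursday on or after it is 2015-08-20.
From 2015-08-20 to 2016-01-21: 11 + 30 + 31 + 30 + 31 + 21 = 154 days (rest of August, September, October, November, December, January).
154 ÷ 7 = 22 full weeks with remainder 0, so 22 more Thursdays after the first → 23.

23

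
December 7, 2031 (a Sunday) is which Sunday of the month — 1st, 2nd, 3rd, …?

Day 7 falls in week ⌈7/7⌉ of the month.
Days 1–7 hold the 1st Sunday, 8–14 the 2nd, 15–21 the 3rd, 22–28 the 4th, 29–31 the 5th.
7 is in the range for the 1st.

1st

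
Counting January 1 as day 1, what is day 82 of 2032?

Jan has 31 days (82 − 31 = 51 remain).
Feb has 29 days (51 − 29 = 22 remain).
22 into Mar → Mar 22.

Mar 22, 2032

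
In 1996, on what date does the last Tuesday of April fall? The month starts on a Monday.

April 1996 begins on a Monday, so the first Tuesday is April 2 (1 day later).
April 1996 has 30 days. Adding weeks: 2, 9, 16, 23, 30 — the last one ≤ 30 is the 30th.

April 30, 1996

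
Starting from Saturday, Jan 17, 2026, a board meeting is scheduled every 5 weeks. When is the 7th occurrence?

The 7th occurrence is 6 intervals after the first: 6 × 35 = 210 days after Jan 17, 2026.
Jan has 31 days — 14 days to the end of Jan leaves 196.
Feb has 28 days (168 left).
Mar has 31 days (137 left).
Apr has 30 days (107 left).
May has 31 days (76 left).
Jun has 30 days (46 left).
Jul has 31 days (15 left).
15 days into Aug → Aug 15, 2026.

Aug 15, 2026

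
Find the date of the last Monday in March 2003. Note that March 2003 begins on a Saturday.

31 March 2003

March 2003 begins on a Saturday, so the first Monday is March 3 (2 days later).
March 2003 has 31 days. Adding weeks: 3, 10, 17, 24, 31 — the last one ≤ 31 is the 31st.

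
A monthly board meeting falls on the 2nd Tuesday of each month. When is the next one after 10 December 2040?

December 2040 starts on a Saturday; its first Tuesday is the 4th, so the 2nd Tuesday is the 11th — 11 December 2040.
11 December 2040 is after 10 December 2040, so that is the next one.

11 December 2040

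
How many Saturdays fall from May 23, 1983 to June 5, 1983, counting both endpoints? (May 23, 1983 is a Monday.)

2

May 23, 1983 is a Monday; the first Saturday on or after it is May 28, 1983 (5 days later).
From May 28, 1983 to June 5, 1983: 3 + 5 = 8 days (rest of May, June).
8 ÷ 7 = 1 full weeks with remainder 1, so 1 more Saturdays after the first → 2.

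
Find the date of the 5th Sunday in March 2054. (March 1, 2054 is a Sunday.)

March 2054 begins on a Sunday, so the first Sunday is March 1.
The 5th Sunday is 4 weeks later: 1 + 28 = 29.

29 March 2054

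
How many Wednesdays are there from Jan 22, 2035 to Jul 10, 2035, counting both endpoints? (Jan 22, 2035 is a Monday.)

Jan 22, 2035 is a Monday; the first Wednesday on or after it is Jan 24, 2035 (2 days later).
From Jan 24, 2035 to Jul 10, 2035: 7 + 28 + 31 + 30 + 31 + 30 + 10 = 167 days (rest of Jan, Feb, Mar, Apr, May, Jun, Jul).
167 ÷ 7 = 23 full weeks with remainder 6, so 23 more Wednesdays after the first → 24.

24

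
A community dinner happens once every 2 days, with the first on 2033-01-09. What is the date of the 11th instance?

The 11th occurrence is 10 intervals after the first: 10 × 2 = 20 days after 2033-01-09.
20 days later is 2033-01-29.

2033-01-29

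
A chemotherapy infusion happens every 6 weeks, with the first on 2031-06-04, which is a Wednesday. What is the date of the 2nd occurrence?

2031-07-16

The 2nd occurrence is 1 interval after the first: 1 × 42 = 42 days after 2031-06-04.
June has 30 days — 26 days to the end of June leaves 16.
16 days into July → 2031-07-16.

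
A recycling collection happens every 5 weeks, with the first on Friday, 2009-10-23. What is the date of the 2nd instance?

2009-11-27

The 2nd occurrence is 1 interval after the first: 1 × 35 = 35 days after 2009-10-23.
October has 31 days — 8 days to the end of October leaves 27.
27 days into November → 2009-11-27.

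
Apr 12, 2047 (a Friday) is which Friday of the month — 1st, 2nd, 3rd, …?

Day 12 falls in week ⌈12/7⌉ of the month.
Days 1–7 hold the 1st Friday, 8–14 the 2nd, 15–21 the 3rd, 22–28 the 4th, 29–31 the 5th.
12 is in the range for the 2nd.

2nd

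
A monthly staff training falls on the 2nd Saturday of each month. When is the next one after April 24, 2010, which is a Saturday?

May 8, 2010

April 2010 starts on a Thursday; its first Saturday is the 3rd, so the 2nd Saturday is the 10th — April 10, 2010.
That is not after April 24, 2010, so look at May 2010.
May 2010 starts on a Saturday; its first Saturday is the 1st, so the 2nd Saturday is the 8th — May 8, 2010.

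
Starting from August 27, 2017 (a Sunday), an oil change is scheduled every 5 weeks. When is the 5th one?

The 5th occurrence is 4 intervals after the first: 4 × 35 = 140 days after August 27, 2017.
August has 31 days — 4 days to the end of August leaves 136.
September has 30 days (106 left).
October has 31 days (75 left).
November has 30 days (45 left).
December has 31 days (14 left).
14 days into January → January 14, 2018.

January 14, 2018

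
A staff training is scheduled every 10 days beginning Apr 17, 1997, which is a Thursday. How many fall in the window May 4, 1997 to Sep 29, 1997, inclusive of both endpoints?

Occurrences land 10·i days after Apr 17, 1997 for i = 0, 1, 2, …
May 4, 1997 is 17 days after the start; 17 ÷ 10 = 1 remainder 7; since the remainder is 7, round up to i = 2. First occurrence in the window: #3 on May 7, 1997 (2×10 = 20 days in).
Sep 29, 1997 is 165 days after the start; 165 ÷ 10 = 16 remainder 5. Last occurrence in the window: #17 on Sep 24, 1997.
Occurrences #3 through #17: 15 in total.

15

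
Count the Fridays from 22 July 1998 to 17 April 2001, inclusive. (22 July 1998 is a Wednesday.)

143

22 July 1998 is a Wednesday; the first Friday on or after it is 24 July 1998 (2 days later).
From 24 July 1998 to 17 April 2001: 160 + 365 + 366 + 107 = 998 days (rest of 1998, 1999, 2000, to 17 April 2001 in 2001).
998 ÷ 7 = 142 full weeks with remainder 4, so 142 more Fridays after the first → 143.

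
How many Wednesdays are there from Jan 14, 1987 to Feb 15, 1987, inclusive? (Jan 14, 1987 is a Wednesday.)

5

Jan 14, 1987 is a Wednesday; the first Wednesday on or after it is Jan 14, 1987.
From Jan 14, 1987 to Feb 15, 1987: 17 + 15 = 32 days (rest of Jan, Feb).
32 ÷ 7 = 4 full weeks with remainder 4, so 4 more Wednesdays after the first → 5.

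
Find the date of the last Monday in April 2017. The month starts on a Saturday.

24 April 2017

April 2017 begins on a Saturday, so the first Monday is April 3 (2 days later).
April 2017 has 30 days. Adding weeks: 3, 10, 17, 24 — the last one ≤ 30 is the 24th.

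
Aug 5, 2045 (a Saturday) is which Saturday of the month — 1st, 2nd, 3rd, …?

1st

Day 5 falls in week ⌈5/7⌉ of the month.
Days 1–7 hold the 1st Saturday, 8–14 the 2nd, 15–21 the 3rd, 22–28 the 4th, 29–31 the 5th.
5 is in the range for the 1st.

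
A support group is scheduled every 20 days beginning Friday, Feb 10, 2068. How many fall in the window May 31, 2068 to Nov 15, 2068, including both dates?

Occurrences land 20·i days after Feb 10, 2068 for i = 0, 1, 2, …
May 31, 2068 is 111 days after the start; 111 ÷ 20 = 5 remainder 11; since the remainder is 11, round up to i = 6. First occurrence in the window: #7 on Jun 9, 2068 (6×20 = 120 days in).
Nov 15, 2068 is 279 days after the start; 279 ÷ 20 = 13 remainder 19. Last occurrence in the window: #14 on Oct 27, 2068.
Occurrences #7 through #14: 8 in total.

8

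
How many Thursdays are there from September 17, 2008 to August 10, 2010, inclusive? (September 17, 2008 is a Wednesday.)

September 17, 2008 is a Wednesday; the first Thursday on or after it is September 18, 2008 (1 day later).
From September 18, 2008 to August 10, 2010: 104 + 365 + 222 = 691 days (rest of 2008, 2009, to August 10, 2010 in 2010).
691 ÷ 7 = 98 full weeks with remainder 5, so 98 more Thursdays after the first → 99.

99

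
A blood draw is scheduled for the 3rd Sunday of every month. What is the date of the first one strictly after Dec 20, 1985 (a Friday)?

Jan 19, 1986

Dec 1985 starts on a Sunday; its first Sunday is the 1st, so the 3rd Sunday is the 15th — Dec 15, 1985.
That is not after Dec 20, 1985, so look at Jan 1986.
Jan 1986 starts on a Wednesday; its first Sunday is the 5th, so the 3rd Sunday is the 19th — Jan 19, 1986.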